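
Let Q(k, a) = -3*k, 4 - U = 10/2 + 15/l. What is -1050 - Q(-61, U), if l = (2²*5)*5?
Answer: -1233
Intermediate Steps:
l = 100 (l = (4*5)*5 = 20*5 = 100)
U = -23/20 (U = 4 - (10/2 + 15/100) = 4 - (10*(½) + 15*(1/100)) = 4 - (5 + 3/20) = 4 - 1*103/20 = 4 - 103/20 = -23/20 ≈ -1.1500)
-1050 - Q(-61, U) = -1050 - (-3)*(-61) = -1050 - 1*183 = -1050 - 183 = -1233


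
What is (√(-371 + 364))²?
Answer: -7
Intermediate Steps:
(√(-371 + 364))² = (√(-7))² = (I*√7)² = -7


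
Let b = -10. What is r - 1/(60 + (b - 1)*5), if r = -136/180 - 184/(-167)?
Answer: 1099/7515 ≈ 0.14624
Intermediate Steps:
r = 2602/7515 (r = -136*1/180 - 184*(-1/167) = -34/45 + 184/167 = 2602/7515 ≈ 0.34624)
r - 1/(60 + (b - 1)*5) = 2602/7515 - 1/(60 + (-10 - 1)*5) = 2602/7515 - 1/(60 - 11*5) = 2602/7515 - 1/(60 - 55) = 2602/7515 - 1/5 = 1099/7515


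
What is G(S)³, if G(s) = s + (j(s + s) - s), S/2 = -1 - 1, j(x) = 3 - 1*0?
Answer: 27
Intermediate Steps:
j(x) = 3 (j(x) = 3 + 0 = 3)
S = -4 (S = 2*(-1 - 1) = 2*(-2) = -4)
G(s) = 3 (G(s) = s + (3 - s) = 3)
G(S)³ = 3³ = 27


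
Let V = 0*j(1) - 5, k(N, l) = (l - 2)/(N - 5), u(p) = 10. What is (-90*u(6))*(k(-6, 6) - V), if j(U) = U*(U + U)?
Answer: -45900/11 ≈ -4172.7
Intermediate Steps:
j(U) = 2*U² (j(U) = U*(2*U) = 2*U²)
k(N, l) = (-2 + l)/(-5 + N)
V = -5 (V = 0*(2*1²) - 5 = 0*(2*1) - 5 = 0*2 - 5 = 0 - 5 = -5)
(-90*u(6))*(k(-6, 6) - V) = (-90*10)*((-2 + 6)/(-5 - 6) - 1*(-5)) = -900*(4/(-11) + 5) = -900*(-1/11*4 + 5) = -900*(-4/11 + 5) = -900*51/11 = -45900/11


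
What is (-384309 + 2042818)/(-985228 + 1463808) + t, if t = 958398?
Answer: 458671773349/478580 ≈ 9.5840e+5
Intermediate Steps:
(-384309 + 2042818)/(-985228 + 1463808) + t = (-384309 + 2042818)/(-985228 + 1463808) + 958398 = 1658509/478580 + 958398 = 458671773349/478580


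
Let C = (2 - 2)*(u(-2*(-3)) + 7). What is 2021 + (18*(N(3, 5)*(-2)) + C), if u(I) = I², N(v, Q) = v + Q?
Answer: 1733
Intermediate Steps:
N(v, Q) = Q + v
C = 0 (C = (2 - 2)*((-2*(-3))² + 7) = 0*(6² + 7) = 0*(36 + 7) = 0*43 = 0)
2021 + (18*(N(3, 5)*(-2)) + C) = 2021 + (18*((5 + 3)*(-2)) + 0) = 2021 + (18*(8*(-2)) + 0) = 2021 + (18*(-16) + 0) = 2021 + (-288 + 0) = 2021 - 288 = 1733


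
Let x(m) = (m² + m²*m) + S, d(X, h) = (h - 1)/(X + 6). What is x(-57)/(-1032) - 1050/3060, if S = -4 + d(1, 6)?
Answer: 21609587/122808 ≈ 175.96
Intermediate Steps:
d(X, h) = (-1 + h)/(6 + X)
S = -23/7 (S = -4 + (-1 + 6)/(6 + 1) = -4 + 5/7 = -23/7 ≈ -3.2857)
x(m) = -23/7 + m² + m³ (x(m) = (m² + m²*m) - 23/7 = (m² + m³) - 23/7 = -23/7 + m² + m³)
x(-57)/(-1032) - 1050/3060 = (-23/7 + (-57)² + (-57)³)/(-1032) - 1050/3060 = (-23/7 + 3249 - 185193)*(-1/1032) - 1050*1/3060 = -1273631/7*(-1/1032) - 35/102 = 1273631/7224 - 35/102 = 21609587/122808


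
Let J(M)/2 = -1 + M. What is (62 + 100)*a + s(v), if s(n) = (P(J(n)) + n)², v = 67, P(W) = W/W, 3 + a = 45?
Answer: 11428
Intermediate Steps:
J(M) = -2 + 2*M (J(M) = 2*(-1 + M) = -2 + 2*M)
a = 42 (a = -3 + 45 = 42)
P(W) = 1
s(n) = (1 + n)²
(62 + 100)*a + s(v) = (62 + 100)*42 + (1 + 67)² = 162*42 + 68² = 6804 + 4624 = 11428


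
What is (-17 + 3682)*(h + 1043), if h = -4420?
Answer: -12376705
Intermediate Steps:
(-17 + 3682)*(h + 1043) = (-17 + 3682)*(-4420 + 1043) = 3665*(-3377) = -12376705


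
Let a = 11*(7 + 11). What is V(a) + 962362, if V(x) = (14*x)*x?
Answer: 1511218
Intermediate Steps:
a = 198 (a = 11*18 = 198)
V(x) = 14*x²
V(a) + 962362 = 14*198² + 962362 = 14*39204 + 962362 = 548856 + 962362 = 1511218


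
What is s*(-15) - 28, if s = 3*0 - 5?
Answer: 47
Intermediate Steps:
s = -5 (s = 0 - 5 = -5)
s*(-15) - 28 = -5*(-15) - 28 = 75 - 28 = 47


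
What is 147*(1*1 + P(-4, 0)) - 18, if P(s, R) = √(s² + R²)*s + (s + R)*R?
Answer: -2223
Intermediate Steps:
P(s, R) = R*(R + s) + s*√(R² + s²) (P(s, R) = √(R² + s²)*s + (R + s)*R = s*√(R² + s²) + R*(R + s) = R*(R + s) + s*√(R² + s²))
147*(1*1 + P(-4, 0)) - 18 = 147*(1*1 + (0² + 0*(-4) - 4*√(0² + (-4)²))) - 18 = 147*(1 + (0 + 0 - 4*√(0 + 16))) - 18 = 147*(1 + (0 + 0 - 4*√16)) - 18 = 147*(1 + (0 + 0 - 4*4)) - 18 = 147*(1 + (0 + 0 - 16)) - 18 = 147*(1 - 16) - 18 = 147*(-15) - 18 = -2205 - 18 = -2223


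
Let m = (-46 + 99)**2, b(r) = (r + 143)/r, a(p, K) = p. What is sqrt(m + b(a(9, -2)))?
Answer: sqrt(25433)/3 ≈ 53.159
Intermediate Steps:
b(r) = (143 + r)/r
m = 2809 (m = 53**2 = 2809)
sqrt(m + b(a(9, -2))) = sqrt(2809 + (143 + 9)/9) = sqrt(2809 + (1/9)*152) = sqrt(2809 + 152/9) = sqrt(25433/9) = sqrt(25433)/3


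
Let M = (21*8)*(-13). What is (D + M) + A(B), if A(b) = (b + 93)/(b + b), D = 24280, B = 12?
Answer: 176803/8 ≈ 22100.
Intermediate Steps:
A(b) = (93 + b)/(2*b) (A(b) = (93 + b)/((2*b)) = (93 + b)*(1/(2*b)) = (93 + b)/(2*b))
M = -2184 (M = 168*(-13) = -2184)
(D + M) + A(B) = (24280 - 2184) + (½)*(93 + 12)/12 = 22096 + (½)*(1/12)*105 = 22096 + 35/8 = 176803/8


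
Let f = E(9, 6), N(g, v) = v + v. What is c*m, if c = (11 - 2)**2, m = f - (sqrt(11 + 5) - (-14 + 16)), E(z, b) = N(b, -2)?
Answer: -486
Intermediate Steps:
N(g, v) = 2*v
E(z, b) = -4 (E(z, b) = 2*(-2) = -4)
f = -4
m = -6 (m = -4 - (sqrt(11 + 5) - (-14 + 16)) = -4 - (sqrt(16) - 1*2) = -4 - (4 - 2) = -4 - 1*2 = -4 - 2 = -6)
c = 81 (c = 9**2 = 81)
c*m = 81*(-6) = -486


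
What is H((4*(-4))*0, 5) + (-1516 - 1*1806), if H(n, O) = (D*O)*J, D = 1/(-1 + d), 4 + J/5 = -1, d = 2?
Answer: -3447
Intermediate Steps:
J = -25 (J = -20 + 5*(-1) = -20 - 5 = -25)
D = 1 (D = 1/(-1 + 2) = 1/1 = 1)
H(n, O) = -25*O (H(n, O) = (1*O)*(-25) = O*(-25) = -25*O)
H((4*(-4))*0, 5) + (-1516 - 1*1806) = -25*5 + (-1516 - 1*1806) = -125 + (-1516 - 1806) = -125 - 3322 = -3447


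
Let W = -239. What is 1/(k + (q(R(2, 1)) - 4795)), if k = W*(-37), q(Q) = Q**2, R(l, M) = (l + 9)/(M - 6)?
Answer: 25/101321 ≈ 0.00024674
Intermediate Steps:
R(l, M) = (9 + l)/(-6 + M)
k = 8843 (k = -239*(-37) = 8843)
1/(k + (q(R(2, 1)) - 4795)) = 1/(8843 + (((9 + 2)/(-6 + 1))**2 - 4795)) = 1/(8843 + ((11/(-5))**2 - 4795)) = 1/(8843 + ((-1/5*11)**2 - 4795)) = 1/(8843 + ((-11/5)**2 - 4795)) = 1/(8843 + (121/25 - 4795)) = 1/(8843 - 119754/25) = 1/(101321/25) = 25/101321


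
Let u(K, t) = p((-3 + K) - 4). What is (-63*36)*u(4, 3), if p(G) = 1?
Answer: -2268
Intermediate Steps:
u(K, t) = 1
(-63*36)*u(4, 3) = -63*36*1 = -2268*1 = -2268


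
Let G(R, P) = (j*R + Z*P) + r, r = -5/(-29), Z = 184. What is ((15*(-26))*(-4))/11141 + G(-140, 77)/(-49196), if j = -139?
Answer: -664558889/1222668188 ≈ -0.54353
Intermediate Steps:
r = 5/29 (r = -5*(-1/29) = 5/29 ≈ 0.17241)
G(R, P) = 5/29 - 139*R + 184*P (G(R, P) = (-139*R + 184*P) + 5/29 = 5/29 - 139*R + 184*P)
((15*(-26))*(-4))/11141 + G(-140, 77)/(-49196) = ((15*(-26))*(-4))/11141 + (5/29 - 139*(-140) + 184*77)/(-49196) = -390*(-4)*(1/11141) + (5/29 + 19460 + 14168)*(-1/49196) = 1560*(1/11141) + (975217/29)*(-1/49196) = 120/857 - 975217/1426684 = -664558889/1222668188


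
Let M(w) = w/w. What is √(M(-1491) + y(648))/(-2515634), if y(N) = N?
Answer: -√649/2515634 ≈ -1.0127e-5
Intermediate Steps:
M(w) = 1
√(M(-1491) + y(648))/(-2515634) = √(1 + 648)/(-2515634) = √649*(-1/2515634) = -√649/2515634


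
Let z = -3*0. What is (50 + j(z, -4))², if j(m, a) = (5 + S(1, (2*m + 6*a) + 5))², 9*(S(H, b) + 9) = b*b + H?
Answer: 12171826276/6561 ≈ 1.8552e+6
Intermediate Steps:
S(H, b) = -9 + H/9 + b²/9 (S(H, b) = -9 + (b*b + H)/9 = -9 + (b² + H)/9 = -9 + (H + b²)/9 = -9 + (H/9 + b²/9) = -9 + H/9 + b²/9)
z = 0
j(m, a) = (-35/9 + (5 + 2*m + 6*a)²/9)² (j(m, a) = (5 + (-9 + (⅑)*1 + ((2*m + 6*a) + 5)²/9))² = (5 + (-9 + ⅑ + (5 + 2*m + 6*a)²/9))² = (5 + (-80/9 + (5 + 2*m + 6*a)²/9))² = (-35/9 + (5 + 2*m + 6*a)²/9)²)
(50 + j(z, -4))² = (50 + (-35 + (5 + 2*0 + 6*(-4))²)²/81)² = (50 + (-35 + (5 + 0 - 24)²)²/81)² = (50 + (-35 + (-19)²)²/81)² = (50 + (-35 + 361)²/81)² = (50 + (1/81)*326²)² = (50 + (1/81)*106276)² = (50 + 106276/81)² = (110326/81)² = 12171826276/6561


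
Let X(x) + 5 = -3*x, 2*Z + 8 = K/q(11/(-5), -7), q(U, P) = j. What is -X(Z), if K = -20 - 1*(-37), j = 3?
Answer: 3/2 ≈ 1.5000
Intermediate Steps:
q(U, P) = 3
K = 17 (K = -20 + 37 = 17)
Z = -7/6 (Z = -4 + (17/3)/2 = -4 + (17*(⅓))/2 = -4 + (½)*(17/3) = -4 + 17/6 = -7/6 ≈ -1.1667)
X(x) = -5 - 3*x
-X(Z) = -(-5 - 3*(-7/6)) = -(-5 + 7/2) = -1*(-3/2) = 3/2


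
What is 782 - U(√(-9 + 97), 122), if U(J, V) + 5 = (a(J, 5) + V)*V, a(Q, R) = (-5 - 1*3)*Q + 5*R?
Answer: -17147 + 1952*√22 ≈ -7991.3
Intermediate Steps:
a(Q, R) = -8*Q + 5*R (a(Q, R) = (-5 - 3)*Q + 5*R = -8*Q + 5*R)
U(J, V) = -5 + V*(25 + V - 8*J) (U(J, V) = -5 + ((-8*J + 5*5) + V)*V = -5 + ((-8*J + 25) + V)*V = -5 + ((25 - 8*J) + V)*V = -5 + (25 + V - 8*J)*V = -5 + V*(25 + V - 8*J))
782 - U(√(-9 + 97), 122) = 782 - (-5 + 122² - 1*122*(-25 + 8*√(-9 + 97))) = 782 - (-5 + 14884 - 1*122*(-25 + 8*√88)) = 782 - (-5 + 14884 - 1*122*(-25 + 8*(2*√22))) = 782 - (-5 + 14884 - 1*122*(-25 + 16*√22)) = 782 - (-5 + 14884 + (3050 - 1952*√22)) = 782 - (17929 - 1952*√22) = 782 + (-17929 + 1952*√22) = -17147 + 1952*√22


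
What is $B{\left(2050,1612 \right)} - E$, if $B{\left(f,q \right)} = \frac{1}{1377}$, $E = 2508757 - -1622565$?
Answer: $- \frac{5688830393}{1377} \approx -4.1313 \cdot 10^{6}$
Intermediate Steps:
$E = 4131322$ ($E = 2508757 + 1622565 = 4131322$)
$B{\left(f,q \right)} = \frac{1}{1377}$
$B{\left(2050,1612 \right)} - E = \frac{1}{1377} - 4131322 = - \frac{5688830393}{1377}$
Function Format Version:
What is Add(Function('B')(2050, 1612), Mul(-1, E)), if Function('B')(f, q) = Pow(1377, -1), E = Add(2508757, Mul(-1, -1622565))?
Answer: Rational(-5688830393, 1377) ≈ -4.1313e+6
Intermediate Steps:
E = 4131322 (E = Add(2508757, 1622565) = 4131322)
Function('B')(f, q) = Rational(1, 1377)
Add(Function('B')(2050, 1612), Mul(-1, E)) = Add(Rational(1, 1377), Mul(-1, 4131322)) = Add(Rational(1, 1377), -4131322) = Rational(-5688830393, 1377)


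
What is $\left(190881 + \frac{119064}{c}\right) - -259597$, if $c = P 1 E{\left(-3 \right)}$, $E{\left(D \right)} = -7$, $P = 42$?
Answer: $\frac{22053578}{49} \approx 4.5007 \cdot 10^{5}$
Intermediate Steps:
$c = -294$ ($c = 42 \cdot 1 \left(-7\right) = 42 \left(-7\right) = -294$)
$\left(190881 + \frac{119064}{c}\right) - -259597 = \left(190881 + \frac{119064}{-294}\right) - -259597 = \left(190881 + 119064 \left(- \frac{1}{294}\right)\right) + 259597 = \left(190881 - \frac{19844}{49}\right) + 259597 = \frac{9333325}{49} + 259597 = \frac{22053578}{49}$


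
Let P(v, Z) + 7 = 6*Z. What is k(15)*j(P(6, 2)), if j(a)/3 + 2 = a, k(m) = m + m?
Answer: 270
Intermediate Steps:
k(m) = 2*m
P(v, Z) = -7 + 6*Z
j(a) = -6 + 3*a
k(15)*j(P(6, 2)) = (2*15)*(-6 + 3*(-7 + 6*2)) = 30*(-6 + 3*(-7 + 12)) = 30*(-6 + 3*5) = 30*(-6 + 15) = 30*9 = 270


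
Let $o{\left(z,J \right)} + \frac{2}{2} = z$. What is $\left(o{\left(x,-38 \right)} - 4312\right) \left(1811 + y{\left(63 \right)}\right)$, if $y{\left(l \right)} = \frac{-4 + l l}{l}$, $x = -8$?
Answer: $- \frac{510128618}{63} \approx -8.0973 \cdot 10^{6}$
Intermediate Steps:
$o{\left(z,J \right)} = -1 + z$
$y{\left(l \right)} = \frac{-4 + l^{2}}{l}$
$\left(o{\left(x,-38 \right)} - 4312\right) \left(1811 + y{\left(63 \right)}\right) = \left(\left(-1 - 8\right) - 4312\right) \left(1811 + \left(63 - \frac{4}{63}\right)\right) = \left(-9 - 4312\right) \left(1811 + \left(63 - \frac{4}{63}\right)\right) = - 4321 \left(1811 + \left(63 - \frac{4}{63}\right)\right) = - 4321 \left(1811 + \frac{3965}{63}\right) = \left(-4321\right) \frac{118058}{63} = - \frac{510128618}{63}$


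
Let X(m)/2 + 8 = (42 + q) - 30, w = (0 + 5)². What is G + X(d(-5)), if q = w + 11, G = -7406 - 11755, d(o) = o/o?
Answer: -19081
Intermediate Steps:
d(o) = 1
w = 25 (w = 5² = 25)
G = -19161
q = 36 (q = 25 + 11 = 36)
X(m) = 80 (X(m) = -16 + 2*((42 + 36) - 30) = -16 + 2*(78 - 30) = -16 + 2*48 = -16 + 96 = 80)
G + X(d(-5)) = -19161 + 80 = -19081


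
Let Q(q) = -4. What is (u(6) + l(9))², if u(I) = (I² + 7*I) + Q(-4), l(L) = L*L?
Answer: 24025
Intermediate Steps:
l(L) = L²
u(I) = -4 + I² + 7*I (u(I) = (I² + 7*I) - 4 = -4 + I² + 7*I)
(u(6) + l(9))² = ((-4 + 6² + 7*6) + 9²)² = ((-4 + 36 + 42) + 81)² = (74 + 81)² = 155² = 24025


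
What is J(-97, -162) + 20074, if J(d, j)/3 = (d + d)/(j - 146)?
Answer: 3091687/154 ≈ 20076.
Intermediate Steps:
J(d, j) = 6*d/(-146 + j) (J(d, j) = 3*((d + d)/(j - 146)) = 3*((2*d)/(-146 + j)) = 3*(2*d/(-146 + j)) = 6*d/(-146 + j))
J(-97, -162) + 20074 = 6*(-97)/(-146 - 162) + 20074 = 6*(-97)/(-308) + 20074 = 6*(-97)*(-1/308) + 20074 = 291/154 + 20074 = 3091687/154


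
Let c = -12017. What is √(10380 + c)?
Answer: I*√1637 ≈ 40.46*I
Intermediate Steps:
√(10380 + c) = √(10380 - 12017) = √(-1637) = I*√1637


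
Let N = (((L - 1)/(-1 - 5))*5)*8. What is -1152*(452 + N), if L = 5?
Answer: -489984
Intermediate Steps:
N = -80/3 (N = (((5 - 1)/(-1 - 5))*5)*8 = ((4/(-6))*5)*8 = ((4*(-⅙))*5)*8 = -⅔*5*8 = -10/3*8 = -80/3 ≈ -26.667)
-1152*(452 + N) = -1152*(452 - 80/3) = -1152*1276/3 = -489984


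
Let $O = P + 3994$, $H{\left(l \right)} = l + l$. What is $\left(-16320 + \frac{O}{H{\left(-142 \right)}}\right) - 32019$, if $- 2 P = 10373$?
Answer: $- \frac{27454167}{568} \approx -48335.0$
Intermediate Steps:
$P = - \frac{10373}{2}$ ($P = \left(- \frac{1}{2}\right) 10373 = - \frac{10373}{2} \approx -5186.5$)
$H{\left(l \right)} = 2 l$
$O = - \frac{2385}{2}$ ($O = - \frac{10373}{2} + 3994 = - \frac{2385}{2} \approx -1192.5$)
$\left(-16320 + \frac{O}{H{\left(-142 \right)}}\right) - 32019 = \left(-16320 - \frac{2385}{2 \cdot 2 \left(-142\right)}\right) - 32019 = \left(-16320 - \frac{2385}{2 \left(-284\right)}\right) - 32019 = \left(-16320 - - \frac{2385}{568}\right) - 32019 = \left(-16320 + \frac{2385}{568}\right) - 32019 = - \frac{9267375}{568} - 32019 = - \frac{27454167}{568}$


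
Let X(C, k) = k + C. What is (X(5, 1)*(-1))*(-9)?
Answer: 54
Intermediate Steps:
X(C, k) = C + k
(X(5, 1)*(-1))*(-9) = ((5 + 1)*(-1))*(-9) = (6*(-1))*(-9) = -6*(-9) = 54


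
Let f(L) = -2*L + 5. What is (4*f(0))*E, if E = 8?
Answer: 160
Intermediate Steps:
f(L) = 5 - 2*L
(4*f(0))*E = (4*(5 - 2*0))*8 = (4*(5 + 0))*8 = (4*5)*8 = 20*8 = 160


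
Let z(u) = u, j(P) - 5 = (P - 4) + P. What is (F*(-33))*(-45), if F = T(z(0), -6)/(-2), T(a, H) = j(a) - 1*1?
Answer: 0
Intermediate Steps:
j(P) = 1 + 2*P (j(P) = 5 + ((P - 4) + P) = 5 + ((-4 + P) + P) = 5 + (-4 + 2*P) = 1 + 2*P)
T(a, H) = 2*a (T(a, H) = (1 + 2*a) - 1*1 = (1 + 2*a) - 1 = 2*a)
F = 0 (F = (2*0)/(-2) = 0*(-½) = 0)
(F*(-33))*(-45) = (0*(-33))*(-45) = 0*(-45) = 0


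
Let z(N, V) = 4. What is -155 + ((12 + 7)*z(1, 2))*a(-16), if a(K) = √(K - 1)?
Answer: -155 + 76*I*√17 ≈ -155.0 + 313.36*I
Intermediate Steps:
a(K) = √(-1 + K)
-155 + ((12 + 7)*z(1, 2))*a(-16) = -155 + ((12 + 7)*4)*√(-1 - 16) = -155 + (19*4)*√(-17) = -155 + 76*(I*√17) = -155 + 76*I*√17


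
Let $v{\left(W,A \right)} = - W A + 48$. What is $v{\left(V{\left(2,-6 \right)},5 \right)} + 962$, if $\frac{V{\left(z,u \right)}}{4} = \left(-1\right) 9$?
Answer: $1190$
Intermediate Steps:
$V{\left(z,u \right)} = -36$ ($V{\left(z,u \right)} = 4 \left(\left(-1\right) 9\right) = 4 \left(-9\right) = -36$)
$v{\left(W,A \right)} = 48 - A W$ ($v{\left(W,A \right)} = - A W + 48 = 48 - A W$)
$v{\left(V{\left(2,-6 \right)},5 \right)} + 962 = \left(48 - 5 \left(-36\right)\right) + 962 = \left(48 + 180\right) + 962 = 228 + 962 = 1190$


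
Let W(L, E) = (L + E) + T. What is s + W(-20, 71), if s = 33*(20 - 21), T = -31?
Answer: -13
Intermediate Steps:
W(L, E) = -31 + E + L (W(L, E) = (L + E) - 31 = (E + L) - 31 = -31 + E + L)
s = -33 (s = 33*(-1) = -33)
s + W(-20, 71) = -33 + (-31 + 71 - 20) = -33 + 20 = -13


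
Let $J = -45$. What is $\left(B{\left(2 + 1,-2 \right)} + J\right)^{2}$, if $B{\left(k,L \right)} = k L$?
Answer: $2601$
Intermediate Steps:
$B{\left(k,L \right)} = L k$
$\left(B{\left(2 + 1,-2 \right)} + J\right)^{2} = \left(- 2 \left(2 + 1\right) - 45\right)^{2} = \left(\left(-2\right) 3 - 45\right)^{2} = \left(-6 - 45\right)^{2} = \left(-51\right)^{2} = 2601$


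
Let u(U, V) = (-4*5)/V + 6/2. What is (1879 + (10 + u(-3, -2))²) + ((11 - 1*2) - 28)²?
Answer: 2769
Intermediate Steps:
u(U, V) = 3 - 20/V (u(U, V) = -20/V + 6*(½) = -20/V + 3 = 3 - 20/V)
(1879 + (10 + u(-3, -2))²) + ((11 - 1*2) - 28)² = (1879 + (10 + (3 - 20/(-2)))²) + ((11 - 1*2) - 28)² = (1879 + (10 + (3 - 20*(-½)))²) + ((11 - 2) - 28)² = (1879 + (10 + (3 + 10))²) + (9 - 28)² = (1879 + (10 + 13)²) + (-19)² = (1879 + 23²) + 361 = (1879 + 529) + 361 = 2408 + 361 = 2769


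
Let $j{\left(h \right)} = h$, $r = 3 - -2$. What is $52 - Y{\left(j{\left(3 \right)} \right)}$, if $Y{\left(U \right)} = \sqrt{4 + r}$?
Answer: $49$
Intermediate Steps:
$r = 5$ ($r = 3 + 2 = 5$)
$Y{\left(U \right)} = 3$ ($Y{\left(U \right)} = \sqrt{4 + 5} = \sqrt{9} = 3$)
$52 - Y{\left(j{\left(3 \right)} \right)} = 52 - 3 = 49$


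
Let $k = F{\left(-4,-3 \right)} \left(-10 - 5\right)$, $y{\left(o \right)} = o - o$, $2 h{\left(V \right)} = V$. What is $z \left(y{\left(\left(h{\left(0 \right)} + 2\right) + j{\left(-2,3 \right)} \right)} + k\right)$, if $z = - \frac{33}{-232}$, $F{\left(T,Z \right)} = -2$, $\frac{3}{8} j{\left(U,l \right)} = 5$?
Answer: $\frac{495}{116} \approx 4.2672$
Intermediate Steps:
$h{\left(V \right)} = \frac{V}{2}$
$j{\left(U,l \right)} = \frac{40}{3}$ ($j{\left(U,l \right)} = \frac{8}{3} \cdot 5 = \frac{40}{3}$)
$y{\left(o \right)} = 0$
$z = \frac{33}{232}$ ($z = \left(-33\right) \left(- \frac{1}{232}\right) = \frac{33}{232} \approx 0.14224$)
$k = 30$ ($k = - 2 \left(-10 - 5\right) = \left(-2\right) \left(-15\right) = 30$)
$z \left(y{\left(\left(h{\left(0 \right)} + 2\right) + j{\left(-2,3 \right)} \right)} + k\right) = \frac{33 \left(0 + 30\right)}{232} = \frac{33}{232} \cdot 30 = \frac{495}{116}$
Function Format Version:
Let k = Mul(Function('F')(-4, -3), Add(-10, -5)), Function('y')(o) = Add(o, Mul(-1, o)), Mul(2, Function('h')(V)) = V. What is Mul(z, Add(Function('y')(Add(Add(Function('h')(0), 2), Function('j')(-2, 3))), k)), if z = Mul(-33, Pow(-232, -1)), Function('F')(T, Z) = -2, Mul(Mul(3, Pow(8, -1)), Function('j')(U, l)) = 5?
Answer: Rational(495, 116) ≈ 4.2672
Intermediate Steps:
Function('h')(V) = Mul(Rational(1, 2), V)
Function('j')(U, l) = Rational(40, 3) (Function('j')(U, l) = Mul(Rational(8, 3), 5) = Rational(40, 3))
Function('y')(o) = 0
z = Rational(33, 232) (z = Mul(-33, Rational(-1, 232)) = Rational(33, 232) ≈ 0.14224)
k = 30 (k = Mul(-2, Add(-10, -5)) = Mul(-2, -15) = 30)
Mul(z, Add(Function('y')(Add(Add(Function('h')(0), 2), Function('j')(-2, 3))), k)) = Mul(Rational(33, 232), Add(0, 30)) = Mul(Rational(33, 232), 30) = Rational(495, 116)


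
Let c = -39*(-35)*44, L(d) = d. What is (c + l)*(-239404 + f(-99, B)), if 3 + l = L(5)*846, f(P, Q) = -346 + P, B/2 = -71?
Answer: -15419172663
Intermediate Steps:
B = -142 (B = 2*(-71) = -142)
c = 60060 (c = 1365*44 = 60060)
l = 4227 (l = -3 + 5*846 = -3 + 4230 = 4227)
(c + l)*(-239404 + f(-99, B)) = (60060 + 4227)*(-239404 + (-346 - 99)) = 64287*(-239404 - 445) = 64287*(-239849) = -15419172663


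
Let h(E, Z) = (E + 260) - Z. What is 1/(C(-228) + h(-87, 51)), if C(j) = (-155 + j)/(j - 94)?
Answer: 322/39667 ≈ 0.0081176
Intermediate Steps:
h(E, Z) = 260 + E - Z (h(E, Z) = (260 + E) - Z = 260 + E - Z)
C(j) = (-155 + j)/(-94 + j)
1/(C(-228) + h(-87, 51)) = 1/((-155 - 228)/(-94 - 228) + (260 - 87 - 1*51)) = 1/(-383/(-322) + (260 - 87 - 51)) = 1/(-1/322*(-383) + 122) = 1/(383/322 + 122) = 1/(39667/322) = 322/39667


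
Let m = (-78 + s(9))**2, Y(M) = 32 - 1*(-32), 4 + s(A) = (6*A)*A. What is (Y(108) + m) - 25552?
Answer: 137728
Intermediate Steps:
s(A) = -4 + 6*A**2 (s(A) = -4 + (6*A)*A = -4 + 6*A**2)
Y(M) = 64 (Y(M) = 32 + 32 = 64)
m = 163216 (m = (-78 + (-4 + 6*9**2))**2 = (-78 + (-4 + 6*81))**2 = (-78 + (-4 + 486))**2 = (-78 + 482)**2 = 404**2 = 163216)
(Y(108) + m) - 25552 = (64 + 163216) - 25552 = 163280 - 25552 = 137728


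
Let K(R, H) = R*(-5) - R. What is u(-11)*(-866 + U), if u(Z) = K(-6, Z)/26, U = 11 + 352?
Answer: -9054/13 ≈ -696.46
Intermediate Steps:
U = 363
K(R, H) = -6*R (K(R, H) = -5*R - R = -6*R)
u(Z) = 18/13 (u(Z) = -6*(-6)/26 = 36*(1/26) = 18/13)
u(-11)*(-866 + U) = 18*(-866 + 363)/13 = (18/13)*(-503) = -9054/13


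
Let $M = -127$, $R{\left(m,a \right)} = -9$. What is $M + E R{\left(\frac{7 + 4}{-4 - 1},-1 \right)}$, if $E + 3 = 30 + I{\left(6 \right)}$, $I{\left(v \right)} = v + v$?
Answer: $-478$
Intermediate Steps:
$I{\left(v \right)} = 2 v$
$E = 39$ ($E = -3 + \left(30 + 2 \cdot 6\right) = -3 + \left(30 + 12\right) = -3 + 42 = 39$)
$M + E R{\left(\frac{7 + 4}{-4 - 1},-1 \right)} = -127 + 39 \left(-9\right) = -127 - 351 = -478$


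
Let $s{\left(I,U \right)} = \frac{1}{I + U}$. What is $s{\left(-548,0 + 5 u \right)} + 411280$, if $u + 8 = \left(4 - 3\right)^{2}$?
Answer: $\frac{239776239}{583} \approx 4.1128 \cdot 10^{5}$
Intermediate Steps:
$u = -7$ ($u = -8 + \left(4 - 3\right)^{2} = -8 + 1^{2} = -8 + 1 = -7$)
$s{\left(-548,0 + 5 u \right)} + 411280 = \frac{1}{-548 + \left(0 + 5 \left(-7\right)\right)} + 411280 = \frac{1}{-548 + \left(0 - 35\right)} + 411280 = \frac{1}{-548 - 35} + 411280 = \frac{1}{-583} + 411280 = - \frac{1}{583} + 411280 = \frac{239776239}{583}$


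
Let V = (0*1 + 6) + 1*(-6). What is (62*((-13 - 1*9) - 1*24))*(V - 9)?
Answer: 25668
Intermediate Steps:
V = 0 (V = (0 + 6) - 6 = 6 - 6 = 0)
(62*((-13 - 1*9) - 1*24))*(V - 9) = (62*((-13 - 1*9) - 1*24))*(0 - 9) = (62*((-13 - 9) - 24))*(-9) = (62*(-22 - 24))*(-9) = (62*(-46))*(-9) = -2852*(-9) = 25668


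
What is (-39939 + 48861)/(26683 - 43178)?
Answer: -8922/16495 ≈ -0.54089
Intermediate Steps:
(-39939 + 48861)/(26683 - 43178) = 8922/(-16495) = 8922*(-1/16495) = -8922/16495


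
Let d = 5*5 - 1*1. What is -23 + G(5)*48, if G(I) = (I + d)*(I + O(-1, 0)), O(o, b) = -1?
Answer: 5545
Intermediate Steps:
d = 24 (d = 25 - 1 = 24)
G(I) = (-1 + I)*(24 + I) (G(I) = (I + 24)*(I - 1) = (24 + I)*(-1 + I) = (-1 + I)*(24 + I))
-23 + G(5)*48 = -23 + (-24 + 5² + 23*5)*48 = -23 + (-24 + 25 + 115)*48 = -23 + 116*48 = -23 + 5568 = 5545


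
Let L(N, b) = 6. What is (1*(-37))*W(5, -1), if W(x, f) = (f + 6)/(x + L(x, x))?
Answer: -185/11 ≈ -16.818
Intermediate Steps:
W(x, f) = (6 + f)/(6 + x) (W(x, f) = (f + 6)/(x + 6) = (6 + f)/(6 + x))
(1*(-37))*W(5, -1) = (1*(-37))*((6 - 1)/(6 + 5)) = -37*5/11 = -185/11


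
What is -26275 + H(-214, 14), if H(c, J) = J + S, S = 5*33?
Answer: -26096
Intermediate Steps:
S = 165
H(c, J) = 165 + J (H(c, J) = J + 165 = 165 + J)
-26275 + H(-214, 14) = -26275 + (165 + 14) = -26275 + 179 = -26096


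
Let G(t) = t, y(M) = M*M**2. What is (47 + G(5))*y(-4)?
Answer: -3328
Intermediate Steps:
y(M) = M**3
(47 + G(5))*y(-4) = (47 + 5)*(-4)**3 = 52*(-64) = -3328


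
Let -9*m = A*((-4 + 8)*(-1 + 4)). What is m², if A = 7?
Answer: 784/9 ≈ 87.111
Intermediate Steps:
m = -28/3 (m = -7*(-4 + 8)*(-1 + 4)/9 = -7*4*3/9 = -7*12/9 = -⅑*84 = -28/3 ≈ -9.3333)
m² = (-28/3)² = 784/9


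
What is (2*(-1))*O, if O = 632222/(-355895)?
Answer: 1264444/355895 ≈ 3.5529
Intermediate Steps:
O = -632222/355895 (O = 632222*(-1/355895) = -632222/355895 ≈ -1.7764)
(2*(-1))*O = (2*(-1))*(-632222/355895) = -2*(-632222/355895) = 1264444/355895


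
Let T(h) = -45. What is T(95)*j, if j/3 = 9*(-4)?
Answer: 4860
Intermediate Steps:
j = -108 (j = 3*(9*(-4)) = 3*(-36) = -108)
T(95)*j = -45*(-108) = 4860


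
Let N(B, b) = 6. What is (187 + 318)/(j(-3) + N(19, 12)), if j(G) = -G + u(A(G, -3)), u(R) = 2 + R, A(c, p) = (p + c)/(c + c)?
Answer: 505/12 ≈ 42.083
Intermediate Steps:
A(c, p) = (c + p)/(2*c) (A(c, p) = (c + p)/((2*c)) = (c + p)*(1/(2*c)) = (c + p)/(2*c))
j(G) = 2 - G + (-3 + G)/(2*G) (j(G) = -G + (2 + (G - 3)/(2*G)) = -G + (2 + (-3 + G)/(2*G)) = 2 - G + (-3 + G)/(2*G))
(187 + 318)/(j(-3) + N(19, 12)) = (187 + 318)/((5/2 - 1*(-3) - 3/2/(-3)) + 6) = 505/((5/2 + 3 - 3/2*(-⅓)) + 6) = 505/((5/2 + 3 + ½) + 6) = 505/(6 + 6) = 505/12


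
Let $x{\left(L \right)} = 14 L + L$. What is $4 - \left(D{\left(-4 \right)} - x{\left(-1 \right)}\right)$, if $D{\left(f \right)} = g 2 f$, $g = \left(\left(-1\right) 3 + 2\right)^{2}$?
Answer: $-3$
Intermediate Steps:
$g = 1$ ($g = \left(-3 + 2\right)^{2} = \left(-1\right)^{2} = 1$)
$x{\left(L \right)} = 15 L$
$D{\left(f \right)} = 2 f$ ($D{\left(f \right)} = 1 \cdot 2 f = 2 f$)
$4 - \left(D{\left(-4 \right)} - x{\left(-1 \right)}\right) = 4 - \left(2 \left(-4\right) - 15 \left(-1\right)\right) = 4 - \left(-8 - -15\right) = 4 - \left(-8 + 15\right) = 4 - 7 = -3$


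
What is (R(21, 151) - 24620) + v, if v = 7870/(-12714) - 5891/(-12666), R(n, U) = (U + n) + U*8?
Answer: -207916131167/8946418 ≈ -23240.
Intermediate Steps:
R(n, U) = n + 9*U (R(n, U) = (U + n) + 8*U = n + 9*U)
v = -1376847/8946418 (v = 7870*(-1/12714) - 5891*(-1/12666) = -3935/6357 + 5891/12666 = -1376847/8946418 ≈ -0.15390)
(R(21, 151) - 24620) + v = ((21 + 9*151) - 24620) - 1376847/8946418 = ((21 + 1359) - 24620) - 1376847/8946418 = (1380 - 24620) - 1376847/8946418 = -23240 - 1376847/8946418 = -207916131167/8946418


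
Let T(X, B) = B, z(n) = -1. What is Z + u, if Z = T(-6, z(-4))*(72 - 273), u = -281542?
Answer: -281341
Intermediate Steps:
Z = 201 (Z = -(72 - 273) = -1*(-201) = 201)
Z + u = 201 - 281542 = -281341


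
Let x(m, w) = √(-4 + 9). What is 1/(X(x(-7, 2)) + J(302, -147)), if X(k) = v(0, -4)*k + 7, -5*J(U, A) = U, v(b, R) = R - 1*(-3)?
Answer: -1335/71164 + 25*√5/71164 ≈ -0.017974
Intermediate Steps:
x(m, w) = √5
v(b, R) = 3 + R (v(b, R) = R + 3 = 3 + R)
J(U, A) = -U/5
X(k) = 7 - k (X(k) = (3 - 4)*k + 7 = -k + 7 = 7 - k)
1/(X(x(-7, 2)) + J(302, -147)) = 1/((7 - √5) - ⅕*302) = 1/((7 - √5) - 302/5) = 1/(-267/5 - √5)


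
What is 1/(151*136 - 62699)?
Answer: -1/42163 ≈ -2.3717e-5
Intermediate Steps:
1/(151*136 - 62699) = 1/(20536 - 62699) = 1/(-42163) = -1/42163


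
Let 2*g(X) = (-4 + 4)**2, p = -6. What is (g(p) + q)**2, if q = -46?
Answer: 2116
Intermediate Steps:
g(X) = 0 (g(X) = (-4 + 4)**2/2 = (1/2)*0**2 = (1/2)*0 = 0)
(g(p) + q)**2 = (0 - 46)**2 = (-46)**2 = 2116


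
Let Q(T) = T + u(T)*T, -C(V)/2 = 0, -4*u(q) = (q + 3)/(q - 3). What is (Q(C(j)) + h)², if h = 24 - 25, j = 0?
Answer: 1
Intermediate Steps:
u(q) = -(3 + q)/(4*(-3 + q)) (u(q) = -(q + 3)/(4*(q - 3)) = -(3 + q)/(4*(-3 + q)))
C(V) = 0 (C(V) = -2*0 = 0)
Q(T) = T + T*(-3 - T)/(4*(-3 + T)) (Q(T) = T + ((-3 - T)/(4*(-3 + T)))*T = T + T*(-3 - T)/(4*(-3 + T)))
h = -1
(Q(C(j)) + h)² = ((¾)*0*(-5 + 0)/(-3 + 0) - 1)² = ((¾)*0*(-5)/(-3) - 1)² = ((¾)*0*(-⅓)*(-5) - 1)² = (0 - 1)² = (-1)² = 1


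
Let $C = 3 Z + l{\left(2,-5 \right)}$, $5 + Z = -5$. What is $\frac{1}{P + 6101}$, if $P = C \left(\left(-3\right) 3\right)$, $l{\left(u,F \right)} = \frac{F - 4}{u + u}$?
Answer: $\frac{4}{25565} \approx 0.00015646$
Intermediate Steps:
$Z = -10$ ($Z = -5 - 5 = -10$)
$l{\left(u,F \right)} = \frac{-4 + F}{2 u}$
$C = - \frac{129}{4}$ ($C = 3 \left(-10\right) + \frac{-4 - 5}{2 \cdot 2} = -30 + \frac{1}{2} \cdot \frac{1}{2} \left(-9\right) = -30 - \frac{9}{4} = - \frac{129}{4} \approx -32.25$)
$P = \frac{1161}{4}$ ($P = - \frac{129 \left(\left(-3\right) 3\right)}{4} = \left(- \frac{129}{4}\right) \left(-9\right) = \frac{1161}{4} \approx 290.25$)
$\frac{1}{P + 6101} = \frac{1}{\frac{1161}{4} + 6101} = \frac{1}{\frac{25565}{4}} = \frac{4}{25565}$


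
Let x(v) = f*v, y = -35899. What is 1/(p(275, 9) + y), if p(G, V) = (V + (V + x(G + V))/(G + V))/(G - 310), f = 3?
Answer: -9940/356839477 ≈ -2.7856e-5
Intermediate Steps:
x(v) = 3*v
p(G, V) = (V + (3*G + 4*V)/(G + V))/(-310 + G) (p(G, V) = (V + (V + 3*(G + V))/(G + V))/(G - 310) = (V + (V + (3*G + 3*V))/(G + V))/(-310 + G) = (V + (3*G + 4*V)/(G + V))/(-310 + G))
1/(p(275, 9) + y) = 1/((9² + 3*275 + 4*9 + 275*9)/(275² - 310*275 - 310*9 + 275*9) - 35899) = 1/((81 + 825 + 36 + 2475)/(75625 - 85250 - 2790 + 2475) - 35899) = 1/(3417/(-9940) - 35899) = 1/(-1/9940*3417 - 35899) = 1/(-3417/9940 - 35899) = 1/(-356839477/9940) = -9940/356839477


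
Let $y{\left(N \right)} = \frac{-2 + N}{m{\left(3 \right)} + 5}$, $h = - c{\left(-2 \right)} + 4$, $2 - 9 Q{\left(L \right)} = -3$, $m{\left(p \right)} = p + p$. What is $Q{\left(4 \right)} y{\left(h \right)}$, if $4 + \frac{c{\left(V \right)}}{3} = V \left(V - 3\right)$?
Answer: $- \frac{80}{99} \approx -0.80808$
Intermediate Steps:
$m{\left(p \right)} = 2 p$
$Q{\left(L \right)} = \frac{5}{9}$ ($Q{\left(L \right)} = \frac{2}{9} - - \frac{1}{3} = \frac{2}{9} + \frac{1}{3} = \frac{5}{9}$)
$c{\left(V \right)} = -12 + 3 V \left(-3 + V\right)$ ($c{\left(V \right)} = -12 + 3 V \left(V - 3\right) = -12 + 3 V \left(-3 + V\right)$)
$h = -14$ ($h = - (-12 - -18 + 3 \left(-2\right)^{2}) + 4 = - (-12 + 18 + 3 \cdot 4) + 4 = - (-12 + 18 + 12) + 4 = \left(-1\right) 18 + 4 = -18 + 4 = -14$)
$y{\left(N \right)} = - \frac{2}{11} + \frac{N}{11}$ ($y{\left(N \right)} = \frac{-2 + N}{2 \cdot 3 + 5} = \frac{-2 + N}{6 + 5} = \frac{-2 + N}{11} = \left(-2 + N\right) \frac{1}{11} = - \frac{2}{11} + \frac{N}{11}$)
$Q{\left(4 \right)} y{\left(h \right)} = \frac{5 \left(- \frac{2}{11} + \frac{1}{11} \left(-14\right)\right)}{9} = \frac{5 \left(- \frac{2}{11} - \frac{14}{11}\right)}{9} = \frac{5}{9} \left(- \frac{16}{11}\right) = - \frac{80}{99}$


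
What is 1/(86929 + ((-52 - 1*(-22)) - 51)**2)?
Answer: 1/93490 ≈ 1.0696e-5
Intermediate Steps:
1/(86929 + ((-52 - 1*(-22)) - 51)**2) = 1/(86929 + ((-52 + 22) - 51)**2) = 1/(86929 + (-30 - 51)**2) = 1/(86929 + (-81)**2) = 1/(86929 + 6561) = 1/93490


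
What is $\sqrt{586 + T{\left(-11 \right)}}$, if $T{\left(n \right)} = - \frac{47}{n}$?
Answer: $\frac{\sqrt{71423}}{11} \approx 24.296$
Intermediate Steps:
$\sqrt{586 + T{\left(-11 \right)}} = \sqrt{586 - \frac{47}{-11}} = \sqrt{586 - - \frac{47}{11}} = \sqrt{586 + \frac{47}{11}} = \sqrt{\frac{6493}{11}} = \frac{\sqrt{71423}}{11}$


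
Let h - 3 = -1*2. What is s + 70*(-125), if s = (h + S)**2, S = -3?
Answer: -8746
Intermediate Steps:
h = 1 (h = 3 - 1*2 = 3 - 2 = 1)
s = 4 (s = (1 - 3)**2 = (-2)**2 = 4)
s + 70*(-125) = 4 + 70*(-125) = 4 - 8750 = -8746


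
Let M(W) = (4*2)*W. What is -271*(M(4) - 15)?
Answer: -4607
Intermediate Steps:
M(W) = 8*W
-271*(M(4) - 15) = -271*(8*4 - 15) = -271*(32 - 15) = -271*17 = -4607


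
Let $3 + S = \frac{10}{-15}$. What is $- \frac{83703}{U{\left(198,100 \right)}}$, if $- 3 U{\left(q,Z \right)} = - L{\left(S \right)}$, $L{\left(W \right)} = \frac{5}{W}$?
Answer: $\frac{920733}{5} \approx 1.8415 \cdot 10^{5}$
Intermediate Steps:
$S = - \frac{11}{3}$ ($S = -3 + \frac{10}{-15} = -3 + 10 \left(- \frac{1}{15}\right) = -3 - \frac{2}{3} = - \frac{11}{3} \approx -3.6667$)
$U{\left(q,Z \right)} = - \frac{5}{11}$ ($U{\left(q,Z \right)} = - \frac{\left(-1\right) \frac{5}{- \frac{11}{3}}}{3} = - \frac{\left(-1\right) 5 \left(- \frac{3}{11}\right)}{3} = - \frac{\left(-1\right) \left(- \frac{15}{11}\right)}{3} = \left(- \frac{1}{3}\right) \frac{15}{11} = - \frac{5}{11}$)
$- \frac{83703}{U{\left(198,100 \right)}} = - \frac{83703}{- \frac{5}{11}} = \left(-83703\right) \left(- \frac{11}{5}\right) = \frac{920733}{5}$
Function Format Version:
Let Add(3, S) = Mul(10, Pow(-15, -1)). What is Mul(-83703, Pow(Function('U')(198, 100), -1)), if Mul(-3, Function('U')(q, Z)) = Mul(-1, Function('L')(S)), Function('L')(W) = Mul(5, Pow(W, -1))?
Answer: Rational(920733, 5) ≈ 1.8415e+5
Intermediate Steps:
S = Rational(-11, 3) (S = Add(-3, Mul(10, Pow(-15, -1))) = Add(-3, Mul(10, Rational(-1, 15))) = Add(-3, Rational(-2, 3)) = Rational(-11, 3) ≈ -3.6667)
Function('U')(q, Z) = Rational(-5, 11) (Function('U')(q, Z) = Mul(Rational(-1, 3), Mul(-1, Mul(5, Pow(Rational(-11, 3), -1)))) = Mul(Rational(-1, 3), Mul(-1, Mul(5, Rational(-3, 11)))) = Mul(Rational(-1, 3), Mul(-1, Rational(-15, 11))) = Mul(Rational(-1, 3), Rational(15, 11)) = Rational(-5, 11))
Mul(-83703, Pow(Function('U')(198, 100), -1)) = Mul(-83703, Pow(Rational(-5, 11), -1)) = Mul(-83703, Rational(-11, 5)) = Rational(920733, 5)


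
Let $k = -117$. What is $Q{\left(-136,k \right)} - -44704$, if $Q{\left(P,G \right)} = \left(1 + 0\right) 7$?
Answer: $44711$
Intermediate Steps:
$Q{\left(P,G \right)} = 7$ ($Q{\left(P,G \right)} = 1 \cdot 7 = 7$)
$Q{\left(-136,k \right)} - -44704 = 7 - -44704 = 7 + 44704 = 44711$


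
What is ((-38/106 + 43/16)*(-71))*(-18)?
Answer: 1262025/424 ≈ 2976.5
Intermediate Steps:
((-38/106 + 43/16)*(-71))*(-18) = ((-38*1/106 + 43*(1/16))*(-71))*(-18) = ((-19/53 + 43/16)*(-71))*(-18) = ((1975/848)*(-71))*(-18) = -140225/848*(-18) = 1262025/424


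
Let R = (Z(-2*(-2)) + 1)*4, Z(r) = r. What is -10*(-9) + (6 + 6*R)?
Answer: 216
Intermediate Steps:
R = 20 (R = (-2*(-2) + 1)*4 = (4 + 1)*4 = 5*4 = 20)
-10*(-9) + (6 + 6*R) = -10*(-9) + (6 + 6*20) = 90 + (6 + 120) = 90 + 126 = 216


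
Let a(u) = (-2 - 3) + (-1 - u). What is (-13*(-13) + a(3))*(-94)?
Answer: -15040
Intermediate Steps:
a(u) = -6 - u (a(u) = -5 + (-1 - u) = -6 - u)
(-13*(-13) + a(3))*(-94) = (-13*(-13) + (-6 - 1*3))*(-94) = (169 + (-6 - 3))*(-94) = (169 - 9)*(-94) = 160*(-94) = -15040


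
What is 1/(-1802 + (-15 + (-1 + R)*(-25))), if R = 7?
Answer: -1/1967 ≈ -0.00050839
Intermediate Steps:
1/(-1802 + (-15 + (-1 + R)*(-25))) = 1/(-1802 + (-15 + (-1 + 7)*(-25))) = 1/(-1802 + (-15 + 6*(-25))) = 1/(-1802 + (-15 - 150)) = 1/(-1802 - 165) = 1/(-1967) = -1/1967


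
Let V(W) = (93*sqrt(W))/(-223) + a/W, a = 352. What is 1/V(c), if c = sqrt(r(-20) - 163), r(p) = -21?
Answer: 223*I*sqrt(46)/(2*(19624 - 93*2**(1/4)*23**(3/4)*I**(3/2))) ≈ -0.0014835 + 0.036928*I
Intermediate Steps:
c = 2*I*sqrt(46) (c = sqrt(-21 - 163) = sqrt(-184) = 2*I*sqrt(46) ≈ 13.565*I)
V(W) = 352/W - 93*sqrt(W)/223 (V(W) = (93*sqrt(W))/(-223) + 352/W = (93*sqrt(W))*(-1/223) + 352/W = -93*sqrt(W)/223 + 352/W = 352/W - 93*sqrt(W)/223)
1/V(c) = 1/((78496 - 93*4*2**(1/4)*23**(3/4)*I**(3/2))/(223*((2*I*sqrt(46))))) = 1/((-I*sqrt(46)/92)*(78496 - 372*2**(1/4)*23**(3/4)*I**(3/2))/223) = 1/(-I*sqrt(46)*(78496 - 372*2**(1/4)*23**(3/4)*I**(3/2))/20516) = 446*I*sqrt(46)/(78496 - 372*2**(1/4)*23**(3/4)*I**(3/2))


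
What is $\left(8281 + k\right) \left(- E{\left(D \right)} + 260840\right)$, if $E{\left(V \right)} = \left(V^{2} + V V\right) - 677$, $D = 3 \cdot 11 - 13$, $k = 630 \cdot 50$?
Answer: $10371582977$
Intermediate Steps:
$k = 31500$
$D = 20$ ($D = 33 - 13 = 20$)
$E{\left(V \right)} = -677 + 2 V^{2}$ ($E{\left(V \right)} = \left(V^{2} + V^{2}\right) - 677 = 2 V^{2} - 677 = -677 + 2 V^{2}$)
$\left(8281 + k\right) \left(- E{\left(D \right)} + 260840\right) = \left(8281 + 31500\right) \left(- (-677 + 2 \cdot 20^{2}) + 260840\right) = 39781 \left(- (-677 + 2 \cdot 400) + 260840\right) = 39781 \left(- (-677 + 800) + 260840\right) = 39781 \left(\left(-1\right) 123 + 260840\right) = 39781 \left(-123 + 260840\right) = 39781 \cdot 260717 = 10371582977$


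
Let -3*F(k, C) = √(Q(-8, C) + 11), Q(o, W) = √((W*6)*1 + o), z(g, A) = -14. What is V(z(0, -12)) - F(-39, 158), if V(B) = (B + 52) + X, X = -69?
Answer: -31 + √(11 + 2*√235)/3 ≈ -28.849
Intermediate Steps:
V(B) = -17 + B (V(B) = (B + 52) - 69 = (52 + B) - 69 = -17 + B)
Q(o, W) = √(o + 6*W) (Q(o, W) = √((6*W)*1 + o) = √(6*W + o) = √(o + 6*W))
F(k, C) = -√(11 + √(-8 + 6*C))/3 (F(k, C) = -√(√(-8 + 6*C) + 11)/3 = -√(11 + √(-8 + 6*C))/3)
V(z(0, -12)) - F(-39, 158) = (-17 - 14) - (-1)*√(11 + √2*√(-4 + 3*158))/3 = -31 - (-1)*√(11 + √2*√(-4 + 474))/3 = -31 - (-1)*√(11 + √2*√470)/3 = -31 - (-1)*√(11 + 2*√235)/3 = -31 + √(11 + 2*√235)/3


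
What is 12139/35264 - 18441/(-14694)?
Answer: 138112315/86361536 ≈ 1.5992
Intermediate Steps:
12139/35264 - 18441/(-14694) = 12139*(1/35264) - 18441*(-1/14694) = 12139/35264 + 6147/4898 = 138112315/86361536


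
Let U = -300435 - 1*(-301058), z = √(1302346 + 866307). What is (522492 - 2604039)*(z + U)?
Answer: -1296803781 - 2081547*√2168653 ≈ -4.3622e+9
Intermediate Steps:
z = √2168653 ≈ 1472.6
U = 623 (U = -300435 + 301058 = 623)
(522492 - 2604039)*(z + U) = (522492 - 2604039)*(√2168653 + 623) = -2081547*(623 + √2168653) = -1296803781 - 2081547*√2168653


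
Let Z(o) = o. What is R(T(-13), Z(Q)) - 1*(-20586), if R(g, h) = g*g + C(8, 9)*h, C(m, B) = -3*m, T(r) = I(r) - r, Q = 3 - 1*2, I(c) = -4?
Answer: 20643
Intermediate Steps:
Q = 1 (Q = 3 - 2 = 1)
T(r) = -4 - r
R(g, h) = g² - 24*h (R(g, h) = g*g + (-3*8)*h = g² - 24*h)
R(T(-13), Z(Q)) - 1*(-20586) = ((-4 - 1*(-13))² - 24*1) - 1*(-20586) = ((-4 + 13)² - 24) + 20586 = (9² - 24) + 20586 = (81 - 24) + 20586 = 57 + 20586 = 20643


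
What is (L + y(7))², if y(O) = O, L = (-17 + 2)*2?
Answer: 529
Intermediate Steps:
L = -30 (L = -15*2 = -30)
(L + y(7))² = (-30 + 7)² = (-23)² = 529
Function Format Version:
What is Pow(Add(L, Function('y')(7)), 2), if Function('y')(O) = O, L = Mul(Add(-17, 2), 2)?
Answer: 529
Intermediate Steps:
L = -30 (L = Mul(-15, 2) = -30)
Pow(Add(L, Function('y')(7)), 2) = Pow(Add(-30, 7), 2) = Pow(-23, 2) = 529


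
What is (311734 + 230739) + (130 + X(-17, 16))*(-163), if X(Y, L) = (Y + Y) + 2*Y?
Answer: 532367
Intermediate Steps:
X(Y, L) = 4*Y (X(Y, L) = 2*Y + 2*Y = 4*Y)
(311734 + 230739) + (130 + X(-17, 16))*(-163) = (311734 + 230739) + (130 + 4*(-17))*(-163) = 542473 + (130 - 68)*(-163) = 542473 + 62*(-163) = 542473 - 10106 = 532367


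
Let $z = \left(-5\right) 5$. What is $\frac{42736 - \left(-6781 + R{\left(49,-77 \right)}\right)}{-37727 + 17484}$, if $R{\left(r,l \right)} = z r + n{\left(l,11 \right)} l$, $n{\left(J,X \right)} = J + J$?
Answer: $- \frac{38884}{20243} \approx -1.9209$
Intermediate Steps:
$n{\left(J,X \right)} = 2 J$
$z = -25$
$R{\left(r,l \right)} = - 25 r + 2 l^{2}$ ($R{\left(r,l \right)} = - 25 r + 2 l l = - 25 r + 2 l^{2}$)
$\frac{42736 - \left(-6781 + R{\left(49,-77 \right)}\right)}{-37727 + 17484} = \frac{42736 - \left(-6781 - 1225 + 11858\right)}{-37727 + 17484} = \frac{42736 + \left(6781 - \left(-1225 + 2 \cdot 5929\right)\right)}{-20243} = \left(42736 + \left(6781 - \left(-1225 + 11858\right)\right)\right) \left(- \frac{1}{20243}\right) = \left(42736 + \left(6781 - 10633\right)\right) \left(- \frac{1}{20243}\right) = \left(42736 - 3852\right) \left(- \frac{1}{20243}\right) = 38884 \left(- \frac{1}{20243}\right) = - \frac{38884}{20243}$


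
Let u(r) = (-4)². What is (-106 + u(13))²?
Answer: 8100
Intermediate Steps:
u(r) = 16
(-106 + u(13))² = (-106 + 16)² = (-90)² = 8100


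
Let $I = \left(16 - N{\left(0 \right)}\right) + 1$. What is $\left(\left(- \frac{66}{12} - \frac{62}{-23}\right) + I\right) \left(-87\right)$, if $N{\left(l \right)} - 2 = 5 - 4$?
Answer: $- \frac{44805}{46} \approx -974.02$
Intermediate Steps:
$N{\left(l \right)} = 3$ ($N{\left(l \right)} = 2 + \left(5 - 4\right) = 2 + 1 = 3$)
$I = 14$ ($I = \left(16 - 3\right) + 1 = 13 + 1 = 14$)
$\left(\left(- \frac{66}{12} - \frac{62}{-23}\right) + I\right) \left(-87\right) = \left(\left(- \frac{66}{12} - \frac{62}{-23}\right) + 14\right) \left(-87\right) = \left(\left(\left(-66\right) \frac{1}{12} - - \frac{62}{23}\right) + 14\right) \left(-87\right) = \left(\left(- \frac{11}{2} + \frac{62}{23}\right) + 14\right) \left(-87\right) = \left(- \frac{129}{46} + 14\right) \left(-87\right) = \frac{515}{46} \left(-87\right) = - \frac{44805}{46}$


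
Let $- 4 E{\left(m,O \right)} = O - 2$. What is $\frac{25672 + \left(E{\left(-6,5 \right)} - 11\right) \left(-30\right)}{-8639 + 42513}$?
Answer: $\frac{52049}{67748} \approx 0.76827$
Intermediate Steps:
$E{\left(m,O \right)} = \frac{1}{2} - \frac{O}{4}$ ($E{\left(m,O \right)} = - \frac{O - 2}{4} = - \frac{-2 + O}{4} = \frac{1}{2} - \frac{O}{4}$)
$\frac{25672 + \left(E{\left(-6,5 \right)} - 11\right) \left(-30\right)}{-8639 + 42513} = \frac{25672 + \left(\left(\frac{1}{2} - \frac{5}{4}\right) - 11\right) \left(-30\right)}{-8639 + 42513} = \frac{25672 + \left(\left(\frac{1}{2} - \frac{5}{4}\right) - 11\right) \left(-30\right)}{33874} = \left(25672 + \left(- \frac{3}{4} - 11\right) \left(-30\right)\right) \frac{1}{33874} = \left(25672 - - \frac{705}{2}\right) \frac{1}{33874} = \left(25672 + \frac{705}{2}\right) \frac{1}{33874} = \frac{52049}{2} \cdot \frac{1}{33874} = \frac{52049}{67748}$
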